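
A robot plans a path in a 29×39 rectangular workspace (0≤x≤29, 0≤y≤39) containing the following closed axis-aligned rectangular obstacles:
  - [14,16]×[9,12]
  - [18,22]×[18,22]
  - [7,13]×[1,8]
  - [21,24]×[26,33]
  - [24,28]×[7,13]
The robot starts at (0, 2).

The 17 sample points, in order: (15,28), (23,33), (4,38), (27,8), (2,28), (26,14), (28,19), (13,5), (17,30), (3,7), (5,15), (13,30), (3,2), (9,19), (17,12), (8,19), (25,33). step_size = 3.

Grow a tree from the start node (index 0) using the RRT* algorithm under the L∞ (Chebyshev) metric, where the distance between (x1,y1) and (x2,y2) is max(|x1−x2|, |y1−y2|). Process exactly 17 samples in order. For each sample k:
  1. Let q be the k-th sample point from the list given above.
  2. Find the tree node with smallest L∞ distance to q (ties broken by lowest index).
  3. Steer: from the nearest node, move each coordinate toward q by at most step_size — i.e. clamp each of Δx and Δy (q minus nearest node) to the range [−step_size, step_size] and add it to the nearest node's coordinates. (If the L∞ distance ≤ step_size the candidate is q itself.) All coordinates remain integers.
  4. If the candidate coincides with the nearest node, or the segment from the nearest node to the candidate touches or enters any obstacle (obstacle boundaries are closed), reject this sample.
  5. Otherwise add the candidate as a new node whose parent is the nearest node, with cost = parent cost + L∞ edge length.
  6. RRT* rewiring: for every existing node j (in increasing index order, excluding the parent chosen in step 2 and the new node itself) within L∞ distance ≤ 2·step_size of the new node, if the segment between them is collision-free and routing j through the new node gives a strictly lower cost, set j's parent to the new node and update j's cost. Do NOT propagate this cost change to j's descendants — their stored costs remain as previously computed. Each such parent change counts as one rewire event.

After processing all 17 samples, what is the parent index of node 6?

Parent of node 6: 5

1. q=(15,28) nearest=0 d=26 new=(3,5) → add node 1 parent=0 cost=3
2. q=(23,33) nearest=1 d=28 new=(6,8) → add node 2 parent=1 cost=6
3. q=(4,38) nearest=2 d=30 new=(4,11) → add node 3 parent=2 cost=9
4. q=(27,8) nearest=2 d=21 new=(9,8) → blocked by [7,13]×[1,8], reject
5. q=(2,28) nearest=3 d=17 new=(2,14) → add node 4 parent=3 cost=12
6. q=(26,14) nearest=2 d=20 new=(9,11) → add node 5 parent=2 cost=9
7. q=(28,19) nearest=5 d=19 new=(12,14) → add node 6 parent=5 cost=12
8. q=(13,5) nearest=5 d=6 new=(12,8) → blocked by [7,13]×[1,8], reject
9. q=(17,30) nearest=4 d=16 new=(5,17) → add node 7 parent=4 cost=15
10. q=(3,7) nearest=1 d=2 new=(3,7) → add node 8 parent=1 cost=5
11. q=(5,15) nearest=7 d=2 new=(5,15) → add node 9 parent=7 cost=17
12. q=(13,30) nearest=7 d=13 new=(8,20) → add node 10 parent=7 cost=18
13. q=(3,2) nearest=0 d=3 new=(3,2) → add node 11 parent=0 cost=3
14. q=(9,19) nearest=10 d=1 new=(9,19) → add node 12 parent=10 cost=19
15. q=(17,12) nearest=6 d=5 new=(15,12) → blocked by [14,16]×[9,12], reject
16. q=(8,19) nearest=10 d=1 new=(8,19) → add node 13 parent=10 cost=19
17. q=(25,33) nearest=12 d=16 new=(12,22) → add node 14 parent=12 cost=22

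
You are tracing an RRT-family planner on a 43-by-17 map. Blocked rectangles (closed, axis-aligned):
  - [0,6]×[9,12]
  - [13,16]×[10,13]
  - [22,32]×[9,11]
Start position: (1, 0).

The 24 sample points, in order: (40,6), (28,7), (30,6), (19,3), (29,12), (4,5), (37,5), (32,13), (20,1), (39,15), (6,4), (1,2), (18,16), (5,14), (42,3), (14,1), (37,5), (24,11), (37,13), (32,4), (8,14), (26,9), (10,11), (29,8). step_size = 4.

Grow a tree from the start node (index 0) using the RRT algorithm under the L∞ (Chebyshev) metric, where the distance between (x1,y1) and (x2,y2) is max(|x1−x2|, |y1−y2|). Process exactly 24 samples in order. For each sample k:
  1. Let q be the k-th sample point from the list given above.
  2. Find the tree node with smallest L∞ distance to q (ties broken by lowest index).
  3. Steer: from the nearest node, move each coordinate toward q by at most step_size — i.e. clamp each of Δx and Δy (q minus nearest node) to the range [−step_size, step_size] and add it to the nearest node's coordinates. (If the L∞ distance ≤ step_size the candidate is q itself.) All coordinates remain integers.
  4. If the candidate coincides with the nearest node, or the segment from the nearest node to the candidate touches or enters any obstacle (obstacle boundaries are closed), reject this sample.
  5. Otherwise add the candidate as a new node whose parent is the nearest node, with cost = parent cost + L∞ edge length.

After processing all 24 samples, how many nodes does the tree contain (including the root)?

1. q=(40,6) nearest=0 d=39 new=(5,4) → add node 1 parent=0 cost=4
2. q=(28,7) nearest=1 d=23 new=(9,7) → add node 2 parent=1 cost=8
3. q=(30,6) nearest=2 d=21 new=(13,6) → add node 3 parent=2 cost=12
4. q=(19,3) nearest=3 d=6 new=(17,3) → add node 4 parent=3 cost=16
5. q=(29,12) nearest=4 d=12 new=(21,7) → add node 5 parent=4 cost=20
6. q=(4,5) nearest=1 d=1 new=(4,5) → add node 6 parent=1 cost=5
7. q=(37,5) nearest=5 d=16 new=(25,5) → add node 7 parent=5 cost=24
8. q=(32,13) nearest=7 d=8 new=(29,9) → blocked by [22,32]×[9,11], reject
9. q=(20,1) nearest=4 d=3 new=(20,1) → add node 8 parent=4 cost=19
10. q=(39,15) nearest=7 d=14 new=(29,9) → blocked by [22,32]×[9,11], reject
11. q=(6,4) nearest=1 d=1 new=(6,4) → add node 9 parent=1 cost=5
12. q=(1,2) nearest=0 d=2 new=(1,2) → add node 10 parent=0 cost=2
13. q=(18,16) nearest=2 d=9 new=(13,11) → blocked by [13,16]×[10,13], reject
14. q=(5,14) nearest=2 d=7 new=(5,11) → blocked by [0,6]×[9,12], reject
15. q=(42,3) nearest=7 d=17 new=(29,3) → add node 11 parent=7 cost=28
16. q=(14,1) nearest=4 d=3 new=(14,1) → add node 12 parent=4 cost=19
17. q=(37,5) nearest=11 d=8 new=(33,5) → add node 13 parent=11 cost=32
18. q=(24,11) nearest=5 d=4 new=(24,11) → blocked by [22,32]×[9,11], reject
19. q=(37,13) nearest=13 d=8 new=(37,9) → add node 14 parent=13 cost=36
20. q=(32,4) nearest=13 d=1 new=(32,4) → add node 15 parent=13 cost=33
21. q=(8,14) nearest=2 d=7 new=(8,11) → add node 16 parent=2 cost=12
22. q=(26,9) nearest=7 d=4 new=(26,9) → blocked by [22,32]×[9,11], reject
23. q=(10,11) nearest=16 d=2 new=(10,11) → add node 17 parent=16 cost=14
24. q=(29,8) nearest=7 d=4 new=(29,8) → add node 18 parent=7 cost=28

Node count: 19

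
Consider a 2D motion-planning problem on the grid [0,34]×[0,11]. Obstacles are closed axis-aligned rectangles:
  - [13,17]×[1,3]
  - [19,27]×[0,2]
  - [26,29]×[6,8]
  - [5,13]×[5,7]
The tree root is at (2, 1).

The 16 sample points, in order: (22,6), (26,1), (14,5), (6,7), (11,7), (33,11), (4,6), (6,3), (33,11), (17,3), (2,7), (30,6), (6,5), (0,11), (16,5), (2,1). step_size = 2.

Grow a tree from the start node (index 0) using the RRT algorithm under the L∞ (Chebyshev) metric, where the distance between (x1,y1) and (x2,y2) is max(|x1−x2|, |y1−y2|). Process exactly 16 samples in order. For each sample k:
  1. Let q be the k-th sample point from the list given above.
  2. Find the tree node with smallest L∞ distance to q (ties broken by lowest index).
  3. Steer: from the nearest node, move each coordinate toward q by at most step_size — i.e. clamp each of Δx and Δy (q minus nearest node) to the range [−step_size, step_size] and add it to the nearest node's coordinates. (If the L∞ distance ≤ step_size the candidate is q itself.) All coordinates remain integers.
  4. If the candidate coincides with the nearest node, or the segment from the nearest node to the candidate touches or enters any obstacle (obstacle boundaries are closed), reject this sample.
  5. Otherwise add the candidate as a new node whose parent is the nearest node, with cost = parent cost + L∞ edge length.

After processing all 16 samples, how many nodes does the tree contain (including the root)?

1. q=(22,6) nearest=0 d=20 new=(4,3) → add node 1 parent=0 cost=2
2. q=(26,1) nearest=1 d=22 new=(6,1) → add node 2 parent=1 cost=4
3. q=(14,5) nearest=2 d=8 new=(8,3) → add node 3 parent=2 cost=6
4. q=(6,7) nearest=1 d=4 new=(6,5) → blocked by [5,13]×[5,7], reject
5. q=(11,7) nearest=3 d=4 new=(10,5) → blocked by [5,13]×[5,7], reject
6. q=(33,11) nearest=3 d=25 new=(10,5) → blocked by [5,13]×[5,7], reject
7. q=(4,6) nearest=1 d=3 new=(4,5) → add node 4 parent=1 cost=4
8. q=(6,3) nearest=1 d=2 new=(6,3) → add node 5 parent=1 cost=4
9. q=(33,11) nearest=3 d=25 new=(10,5) → blocked by [5,13]×[5,7], reject
10. q=(17,3) nearest=3 d=9 new=(10,3) → add node 6 parent=3 cost=8
11. q=(2,7) nearest=4 d=2 new=(2,7) → add node 7 parent=4 cost=6
12. q=(30,6) nearest=6 d=20 new=(12,5) → blocked by [5,13]×[5,7], reject
13. q=(6,5) nearest=1 d=2 new=(6,5) → blocked by [5,13]×[5,7], reject
14. q=(0,11) nearest=7 d=4 new=(0,9) → add node 8 parent=7 cost=8
15. q=(16,5) nearest=6 d=6 new=(12,5) → blocked by [5,13]×[5,7], reject
16. q=(2,1) nearest=0 d=0 → coincident, reject

Node count: 9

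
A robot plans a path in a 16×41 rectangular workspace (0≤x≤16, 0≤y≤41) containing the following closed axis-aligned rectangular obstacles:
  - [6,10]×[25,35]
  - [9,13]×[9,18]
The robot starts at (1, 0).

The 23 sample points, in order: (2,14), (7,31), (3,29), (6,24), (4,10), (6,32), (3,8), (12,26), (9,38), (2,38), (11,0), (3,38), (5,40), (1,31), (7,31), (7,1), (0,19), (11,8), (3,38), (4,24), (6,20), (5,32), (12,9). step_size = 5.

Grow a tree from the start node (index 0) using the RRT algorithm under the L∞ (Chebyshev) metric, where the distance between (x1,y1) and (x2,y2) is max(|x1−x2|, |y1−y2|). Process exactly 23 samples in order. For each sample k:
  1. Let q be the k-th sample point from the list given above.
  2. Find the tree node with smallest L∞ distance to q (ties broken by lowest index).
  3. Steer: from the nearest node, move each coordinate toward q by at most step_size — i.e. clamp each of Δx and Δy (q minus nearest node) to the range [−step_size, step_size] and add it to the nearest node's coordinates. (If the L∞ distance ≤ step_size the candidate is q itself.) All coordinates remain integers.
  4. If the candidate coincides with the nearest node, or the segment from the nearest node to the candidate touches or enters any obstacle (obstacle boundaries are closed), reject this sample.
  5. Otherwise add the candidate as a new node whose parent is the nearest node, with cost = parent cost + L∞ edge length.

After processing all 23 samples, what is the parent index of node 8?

1. q=(2,14) nearest=0 d=14 new=(2,5) → add node 1 parent=0 cost=5
2. q=(7,31) nearest=1 d=26 new=(7,10) → add node 2 parent=1 cost=10
3. q=(3,29) nearest=2 d=19 new=(3,15) → add node 3 parent=2 cost=15
4. q=(6,24) nearest=3 d=9 new=(6,20) → add node 4 parent=3 cost=20
5. q=(4,10) nearest=2 d=3 new=(4,10) → add node 5 parent=2 cost=13
6. q=(6,32) nearest=4 d=12 new=(6,25) → blocked by [6,10]×[25,35], reject
7. q=(3,8) nearest=5 d=2 new=(3,8) → add node 6 parent=5 cost=15
8. q=(12,26) nearest=4 d=6 new=(11,25) → add node 7 parent=4 cost=25
9. q=(9,38) nearest=7 d=13 new=(9,30) → blocked by [6,10]×[25,35], reject
10. q=(2,38) nearest=7 d=13 new=(6,30) → blocked by [6,10]×[25,35], reject
11. q=(11,0) nearest=6 d=8 new=(8,3) → add node 8 parent=6 cost=20
12. q=(3,38) nearest=7 d=13 new=(6,30) → blocked by [6,10]×[25,35], reject
13. q=(5,40) nearest=7 d=15 new=(6,30) → blocked by [6,10]×[25,35], reject
14. q=(1,31) nearest=7 d=10 new=(6,30) → blocked by [6,10]×[25,35], reject
15. q=(7,31) nearest=7 d=6 new=(7,30) → blocked by [6,10]×[25,35], reject
16. q=(7,1) nearest=8 d=2 new=(7,1) → add node 9 parent=8 cost=22
17. q=(0,19) nearest=3 d=4 new=(0,19) → add node 10 parent=3 cost=19
18. q=(11,8) nearest=2 d=4 new=(11,8) → blocked by [9,13]×[9,18], reject
19. q=(3,38) nearest=7 d=13 new=(6,30) → blocked by [6,10]×[25,35], reject
20. q=(4,24) nearest=4 d=4 new=(4,24) → add node 11 parent=4 cost=24
21. q=(6,20) nearest=4 d=0 → coincident, reject
22. q=(5,32) nearest=7 d=7 new=(6,30) → blocked by [6,10]×[25,35], reject
23. q=(12,9) nearest=2 d=5 new=(12,9) → blocked by [9,13]×[9,18], reject

Parent of node 8: 6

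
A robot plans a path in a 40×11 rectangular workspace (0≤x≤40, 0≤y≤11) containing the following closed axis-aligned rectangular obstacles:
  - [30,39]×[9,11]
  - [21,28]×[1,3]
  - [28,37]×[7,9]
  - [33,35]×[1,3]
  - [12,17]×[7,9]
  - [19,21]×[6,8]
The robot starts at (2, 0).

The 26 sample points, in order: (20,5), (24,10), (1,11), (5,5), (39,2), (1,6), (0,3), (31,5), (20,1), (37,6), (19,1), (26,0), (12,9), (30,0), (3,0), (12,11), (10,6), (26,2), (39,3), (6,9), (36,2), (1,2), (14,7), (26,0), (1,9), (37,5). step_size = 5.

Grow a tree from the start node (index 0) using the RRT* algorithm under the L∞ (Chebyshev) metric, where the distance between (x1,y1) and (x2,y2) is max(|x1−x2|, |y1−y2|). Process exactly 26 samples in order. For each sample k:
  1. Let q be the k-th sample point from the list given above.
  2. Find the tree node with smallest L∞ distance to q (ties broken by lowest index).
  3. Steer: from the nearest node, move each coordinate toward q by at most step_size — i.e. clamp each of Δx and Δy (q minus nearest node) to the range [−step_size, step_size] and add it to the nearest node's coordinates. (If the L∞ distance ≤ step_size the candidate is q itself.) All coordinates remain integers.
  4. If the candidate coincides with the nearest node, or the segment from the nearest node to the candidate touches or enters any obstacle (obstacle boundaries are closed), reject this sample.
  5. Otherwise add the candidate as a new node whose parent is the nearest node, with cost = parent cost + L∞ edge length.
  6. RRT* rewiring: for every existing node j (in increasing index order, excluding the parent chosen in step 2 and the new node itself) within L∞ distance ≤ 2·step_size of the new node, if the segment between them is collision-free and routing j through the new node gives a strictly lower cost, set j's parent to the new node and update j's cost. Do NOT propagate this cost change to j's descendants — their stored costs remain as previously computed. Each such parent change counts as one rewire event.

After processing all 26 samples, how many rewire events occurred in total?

1. q=(20,5) nearest=0 d=18 new=(7,5) → add node 1 parent=0 cost=5
2. q=(24,10) nearest=1 d=17 new=(12,10) → add node 2 parent=1 cost=10
3. q=(1,11) nearest=1 d=6 new=(2,10) → add node 3 parent=1 cost=10
4. q=(5,5) nearest=1 d=2 new=(5,5) → add node 4 parent=1 cost=7
5. q=(39,2) nearest=2 d=27 new=(17,5) → blocked by [12,17]×[7,9], reject
6. q=(1,6) nearest=3 d=4 new=(1,6) → add node 5 parent=3 cost=14
7. q=(0,3) nearest=0 d=3 new=(0,3) → add node 6 parent=0 cost=3; rewire 5→6 (6<14)
8. q=(31,5) nearest=2 d=19 new=(17,5) → blocked by [12,17]×[7,9], reject
9. q=(20,1) nearest=2 d=9 new=(17,5) → blocked by [12,17]×[7,9], reject
10. q=(37,6) nearest=2 d=25 new=(17,6) → blocked by [12,17]×[7,9], reject
11. q=(19,1) nearest=2 d=9 new=(17,5) → blocked by [12,17]×[7,9], reject
12. q=(26,0) nearest=2 d=14 new=(17,5) → blocked by [12,17]×[7,9], reject
13. q=(12,9) nearest=2 d=1 new=(12,9) → blocked by [12,17]×[7,9], reject
14. q=(30,0) nearest=2 d=18 new=(17,5) → blocked by [12,17]×[7,9], reject
15. q=(3,0) nearest=0 d=1 new=(3,0) → add node 7 parent=0 cost=1; rewire 4→7 (6<7)
16. q=(12,11) nearest=2 d=1 new=(12,11) → add node 8 parent=2 cost=11
17. q=(10,6) nearest=1 d=3 new=(10,6) → add node 9 parent=1 cost=8
18. q=(26,2) nearest=2 d=14 new=(17,5) → blocked by [12,17]×[7,9], reject
19. q=(39,3) nearest=2 d=27 new=(17,5) → blocked by [12,17]×[7,9], reject
20. q=(6,9) nearest=1 d=4 new=(6,9) → add node 10 parent=1 cost=9
21. q=(36,2) nearest=2 d=24 new=(17,5) → blocked by [12,17]×[7,9], reject
22. q=(1,2) nearest=6 d=1 new=(1,2) → add node 11 parent=6 cost=4
23. q=(14,7) nearest=2 d=3 new=(14,7) → blocked by [12,17]×[7,9], reject
24. q=(26,0) nearest=2 d=14 new=(17,5) → blocked by [12,17]×[7,9], reject
25. q=(1,9) nearest=3 d=1 new=(1,9) → add node 12 parent=3 cost=11
26. q=(37,5) nearest=2 d=25 new=(17,5) → blocked by [12,17]×[7,9], reject

Rewire events: 2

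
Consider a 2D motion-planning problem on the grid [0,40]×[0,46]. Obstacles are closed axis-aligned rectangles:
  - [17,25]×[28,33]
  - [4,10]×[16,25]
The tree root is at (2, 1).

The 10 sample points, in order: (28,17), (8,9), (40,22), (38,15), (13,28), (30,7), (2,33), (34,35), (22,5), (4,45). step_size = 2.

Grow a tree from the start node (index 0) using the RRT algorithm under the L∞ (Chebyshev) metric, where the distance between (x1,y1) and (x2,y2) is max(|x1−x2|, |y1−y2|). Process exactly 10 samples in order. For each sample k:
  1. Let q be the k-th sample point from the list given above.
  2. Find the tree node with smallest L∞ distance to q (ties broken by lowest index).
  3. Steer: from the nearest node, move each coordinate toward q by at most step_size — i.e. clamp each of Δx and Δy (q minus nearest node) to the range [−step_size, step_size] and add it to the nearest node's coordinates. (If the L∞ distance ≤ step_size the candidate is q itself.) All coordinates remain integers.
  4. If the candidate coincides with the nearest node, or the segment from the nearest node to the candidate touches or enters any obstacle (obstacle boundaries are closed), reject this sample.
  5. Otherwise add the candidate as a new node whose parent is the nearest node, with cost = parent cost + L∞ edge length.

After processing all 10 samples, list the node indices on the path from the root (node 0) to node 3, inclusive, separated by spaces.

1. q=(28,17) nearest=0 d=26 new=(4,3) → add node 1 parent=0 cost=2
2. q=(8,9) nearest=1 d=6 new=(6,5) → add node 2 parent=1 cost=4
3. q=(40,22) nearest=2 d=34 new=(8,7) → add node 3 parent=2 cost=6
4. q=(38,15) nearest=3 d=30 new=(10,9) → add node 4 parent=3 cost=8
5. q=(13,28) nearest=4 d=19 new=(12,11) → add node 5 parent=4 cost=10
6. q=(30,7) nearest=5 d=18 new=(14,9) → add node 6 parent=5 cost=12
7. q=(2,33) nearest=5 d=22 new=(10,13) → add node 7 parent=5 cost=12
8. q=(34,35) nearest=5 d=24 new=(14,13) → add node 8 parent=5 cost=12
9. q=(22,5) nearest=6 d=8 new=(16,7) → add node 9 parent=6 cost=14
10. q=(4,45) nearest=7 d=32 new=(8,15) → add node 10 parent=7 cost=14

Path: 0 1 2 3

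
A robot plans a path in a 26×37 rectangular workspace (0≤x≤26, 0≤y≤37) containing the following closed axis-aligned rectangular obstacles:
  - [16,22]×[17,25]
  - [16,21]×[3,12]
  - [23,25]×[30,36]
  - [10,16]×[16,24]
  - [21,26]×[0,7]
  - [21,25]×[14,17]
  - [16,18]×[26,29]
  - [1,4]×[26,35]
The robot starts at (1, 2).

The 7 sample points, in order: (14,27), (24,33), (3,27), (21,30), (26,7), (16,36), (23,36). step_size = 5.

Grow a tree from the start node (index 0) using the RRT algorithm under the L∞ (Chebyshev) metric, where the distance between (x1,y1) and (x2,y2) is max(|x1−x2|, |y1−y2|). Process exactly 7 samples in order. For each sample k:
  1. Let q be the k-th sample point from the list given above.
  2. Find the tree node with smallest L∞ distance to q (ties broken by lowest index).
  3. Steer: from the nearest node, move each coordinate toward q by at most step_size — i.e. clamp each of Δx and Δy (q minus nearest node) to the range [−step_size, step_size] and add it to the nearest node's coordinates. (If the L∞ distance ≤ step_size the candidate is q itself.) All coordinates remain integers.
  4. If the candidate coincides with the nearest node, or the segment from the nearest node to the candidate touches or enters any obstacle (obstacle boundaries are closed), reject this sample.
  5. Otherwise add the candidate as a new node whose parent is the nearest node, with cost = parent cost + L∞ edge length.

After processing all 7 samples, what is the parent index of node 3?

1. q=(14,27) nearest=0 d=25 new=(6,7) → add node 1 parent=0 cost=5
2. q=(24,33) nearest=1 d=26 new=(11,12) → add node 2 parent=1 cost=10
3. q=(3,27) nearest=2 d=15 new=(6,17) → add node 3 parent=2 cost=15
4. q=(21,30) nearest=3 d=15 new=(11,22) → blocked by [10,16]×[16,24], reject
5. q=(26,7) nearest=2 d=15 new=(16,7) → blocked by [16,21]×[3,12], reject
6. q=(16,36) nearest=3 d=19 new=(11,22) → blocked by [10,16]×[16,24], reject
7. q=(23,36) nearest=3 d=19 new=(11,22) → blocked by [10,16]×[16,24], reject

Parent of node 3: 2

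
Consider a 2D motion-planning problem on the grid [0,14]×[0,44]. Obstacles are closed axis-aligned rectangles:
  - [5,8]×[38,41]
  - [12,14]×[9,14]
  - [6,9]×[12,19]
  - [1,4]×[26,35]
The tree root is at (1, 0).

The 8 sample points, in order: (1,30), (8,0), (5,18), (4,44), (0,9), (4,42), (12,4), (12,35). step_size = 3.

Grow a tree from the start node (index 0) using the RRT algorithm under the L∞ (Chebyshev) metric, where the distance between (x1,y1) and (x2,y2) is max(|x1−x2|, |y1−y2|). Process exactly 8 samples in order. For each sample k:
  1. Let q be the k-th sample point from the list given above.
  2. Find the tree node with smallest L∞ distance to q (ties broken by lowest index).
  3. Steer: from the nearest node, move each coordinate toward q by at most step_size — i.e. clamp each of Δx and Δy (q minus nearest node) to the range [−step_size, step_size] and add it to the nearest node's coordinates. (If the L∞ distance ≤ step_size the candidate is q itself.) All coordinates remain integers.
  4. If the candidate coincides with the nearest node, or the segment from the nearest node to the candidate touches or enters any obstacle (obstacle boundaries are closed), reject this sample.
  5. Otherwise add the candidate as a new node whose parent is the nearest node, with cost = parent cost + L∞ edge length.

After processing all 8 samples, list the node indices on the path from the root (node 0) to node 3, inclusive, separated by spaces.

Path: 0 1 3

1. q=(1,30) nearest=0 d=30 new=(1,3) → add node 1 parent=0 cost=3
2. q=(8,0) nearest=0 d=7 new=(4,0) → add node 2 parent=0 cost=3
3. q=(5,18) nearest=1 d=15 new=(4,6) → add node 3 parent=1 cost=6
4. q=(4,44) nearest=3 d=38 new=(4,9) → add node 4 parent=3 cost=9
5. q=(0,9) nearest=3 d=4 new=(1,9) → add node 5 parent=3 cost=9
6. q=(4,42) nearest=4 d=33 new=(4,12) → add node 6 parent=4 cost=12
7. q=(12,4) nearest=2 d=8 new=(7,3) → add node 7 parent=2 cost=6
8. q=(12,35) nearest=6 d=23 new=(7,15) → blocked by [6,9]×[12,19], reject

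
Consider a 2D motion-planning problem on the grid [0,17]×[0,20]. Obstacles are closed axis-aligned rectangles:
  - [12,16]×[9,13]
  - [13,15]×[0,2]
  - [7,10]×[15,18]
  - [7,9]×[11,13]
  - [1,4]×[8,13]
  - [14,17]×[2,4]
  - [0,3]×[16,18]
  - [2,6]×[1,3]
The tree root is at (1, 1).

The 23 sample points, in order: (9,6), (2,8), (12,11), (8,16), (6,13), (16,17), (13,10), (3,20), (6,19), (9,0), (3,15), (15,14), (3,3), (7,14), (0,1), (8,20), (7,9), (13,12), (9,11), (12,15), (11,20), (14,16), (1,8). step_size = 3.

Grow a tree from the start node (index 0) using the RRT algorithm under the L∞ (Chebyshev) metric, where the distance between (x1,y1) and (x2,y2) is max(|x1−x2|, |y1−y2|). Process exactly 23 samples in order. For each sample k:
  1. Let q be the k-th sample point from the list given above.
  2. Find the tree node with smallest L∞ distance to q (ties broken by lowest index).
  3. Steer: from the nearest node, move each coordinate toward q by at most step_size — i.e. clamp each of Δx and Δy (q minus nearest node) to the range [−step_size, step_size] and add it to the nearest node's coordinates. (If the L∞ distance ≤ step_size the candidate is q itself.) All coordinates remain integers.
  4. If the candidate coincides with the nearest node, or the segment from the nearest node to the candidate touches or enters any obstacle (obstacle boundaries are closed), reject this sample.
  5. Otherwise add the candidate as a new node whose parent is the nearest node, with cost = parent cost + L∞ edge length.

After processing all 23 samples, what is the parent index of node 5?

1. q=(9,6) nearest=0 d=8 new=(4,4) → blocked by [2,6]×[1,3], reject
2. q=(2,8) nearest=0 d=7 new=(2,4) → add node 1 parent=0 cost=3
3. q=(12,11) nearest=1 d=10 new=(5,7) → add node 2 parent=1 cost=6
4. q=(8,16) nearest=2 d=9 new=(8,10) → add node 3 parent=2 cost=9
5. q=(6,13) nearest=3 d=3 new=(6,13) → blocked by [7,9]×[11,13], reject
6. q=(16,17) nearest=3 d=8 new=(11,13) → blocked by [7,9]×[11,13], reject
7. q=(13,10) nearest=3 d=5 new=(11,10) → add node 4 parent=3 cost=12
8. q=(3,20) nearest=3 d=10 new=(5,13) → blocked by [7,9]×[11,13], reject
9. q=(6,19) nearest=3 d=9 new=(6,13) → blocked by [7,9]×[11,13], reject
10. q=(9,0) nearest=1 d=7 new=(5,1) → blocked by [2,6]×[1,3], reject
11. q=(3,15) nearest=3 d=5 new=(5,13) → blocked by [7,9]×[11,13], reject
12. q=(15,14) nearest=4 d=4 new=(14,13) → blocked by [12,16]×[9,13], reject
13. q=(3,3) nearest=1 d=1 new=(3,3) → blocked by [2,6]×[1,3], reject
14. q=(7,14) nearest=3 d=4 new=(7,13) → blocked by [7,9]×[11,13], reject
15. q=(0,1) nearest=0 d=1 new=(0,1) → add node 5 parent=0 cost=1
16. q=(8,20) nearest=3 d=10 new=(8,13) → blocked by [7,9]×[11,13], reject
17. q=(7,9) nearest=3 d=1 new=(7,9) → add node 6 parent=3 cost=10
18. q=(13,12) nearest=4 d=2 new=(13,12) → blocked by [12,16]×[9,13], reject
19. q=(9,11) nearest=3 d=1 new=(9,11) → blocked by [7,9]×[11,13], reject
20. q=(12,15) nearest=3 d=5 new=(11,13) → blocked by [7,9]×[11,13], reject
21. q=(11,20) nearest=3 d=10 new=(11,13) → blocked by [7,9]×[11,13], reject
22. q=(14,16) nearest=3 d=6 new=(11,13) → blocked by [7,9]×[11,13], reject
23. q=(1,8) nearest=1 d=4 new=(1,7) → add node 7 parent=1 cost=6

Parent of node 5: 0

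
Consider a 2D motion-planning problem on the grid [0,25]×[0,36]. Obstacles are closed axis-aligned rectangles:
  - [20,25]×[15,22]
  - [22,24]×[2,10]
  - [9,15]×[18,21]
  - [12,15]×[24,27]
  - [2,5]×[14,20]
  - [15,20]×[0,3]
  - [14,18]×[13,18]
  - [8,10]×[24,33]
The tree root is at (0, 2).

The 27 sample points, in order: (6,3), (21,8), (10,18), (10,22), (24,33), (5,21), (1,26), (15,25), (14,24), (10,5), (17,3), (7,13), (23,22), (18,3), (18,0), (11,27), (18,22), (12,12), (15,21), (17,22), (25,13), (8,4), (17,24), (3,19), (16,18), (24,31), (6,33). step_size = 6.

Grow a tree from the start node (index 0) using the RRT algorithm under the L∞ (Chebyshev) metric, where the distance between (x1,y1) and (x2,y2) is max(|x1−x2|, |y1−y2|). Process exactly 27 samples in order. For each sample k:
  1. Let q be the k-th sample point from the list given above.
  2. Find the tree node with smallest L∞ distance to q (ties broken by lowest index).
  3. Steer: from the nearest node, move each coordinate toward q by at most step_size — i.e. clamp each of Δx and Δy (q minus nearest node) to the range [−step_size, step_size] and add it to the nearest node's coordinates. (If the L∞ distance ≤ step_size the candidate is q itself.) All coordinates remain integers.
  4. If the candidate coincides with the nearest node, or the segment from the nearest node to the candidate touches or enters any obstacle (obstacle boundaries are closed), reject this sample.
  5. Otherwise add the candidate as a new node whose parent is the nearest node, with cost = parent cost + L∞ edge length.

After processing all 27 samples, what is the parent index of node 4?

Parent of node 4: 2

1. q=(6,3) nearest=0 d=6 new=(6,3) → add node 1 parent=0 cost=6
2. q=(21,8) nearest=1 d=15 new=(12,8) → add node 2 parent=1 cost=12
3. q=(10,18) nearest=2 d=10 new=(10,14) → add node 3 parent=2 cost=18
4. q=(10,22) nearest=3 d=8 new=(10,20) → blocked by [9,15]×[18,21], reject
5. q=(24,33) nearest=3 d=19 new=(16,20) → blocked by [9,15]×[18,21], reject
6. q=(5,21) nearest=3 d=7 new=(5,20) → blocked by [2,5]×[14,20], reject
7. q=(1,26) nearest=3 d=12 new=(4,20) → blocked by [2,5]×[14,20], reject
8. q=(15,25) nearest=3 d=11 new=(15,20) → blocked by [9,15]×[18,21], reject
9. q=(14,24) nearest=3 d=10 new=(14,20) → blocked by [9,15]×[18,21], reject
10. q=(10,5) nearest=2 d=3 new=(10,5) → add node 4 parent=2 cost=15
11. q=(17,3) nearest=2 d=5 new=(17,3) → blocked by [15,20]×[0,3], reject
12. q=(7,13) nearest=3 d=3 new=(7,13) → add node 5 parent=3 cost=21
13. q=(23,22) nearest=3 d=13 new=(16,20) → blocked by [9,15]×[18,21], reject
14. q=(18,3) nearest=2 d=6 new=(18,3) → blocked by [15,20]×[0,3], reject
15. q=(18,0) nearest=2 d=8 new=(18,2) → blocked by [15,20]×[0,3], reject
16. q=(11,27) nearest=3 d=13 new=(11,20) → blocked by [9,15]×[18,21], reject
17. q=(18,22) nearest=3 d=8 new=(16,20) → blocked by [9,15]×[18,21], reject
18. q=(12,12) nearest=3 d=2 new=(12,12) → add node 6 parent=3 cost=20
19. q=(15,21) nearest=3 d=7 new=(15,20) → blocked by [9,15]×[18,21], reject
20. q=(17,22) nearest=3 d=8 new=(16,20) → blocked by [9,15]×[18,21], reject
21. q=(25,13) nearest=2 d=13 new=(18,13) → blocked by [14,18]×[13,18], reject
22. q=(8,4) nearest=1 d=2 new=(8,4) → add node 7 parent=1 cost=8
23. q=(17,24) nearest=3 d=10 new=(16,20) → blocked by [9,15]×[18,21], reject
24. q=(3,19) nearest=5 d=6 new=(3,19) → blocked by [2,5]×[14,20], reject
25. q=(16,18) nearest=3 d=6 new=(16,18) → blocked by [14,18]×[13,18], reject
26. q=(24,31) nearest=3 d=17 new=(16,20) → blocked by [9,15]×[18,21], reject
27. q=(6,33) nearest=3 d=19 new=(6,20) → add node 8 parent=3 cost=24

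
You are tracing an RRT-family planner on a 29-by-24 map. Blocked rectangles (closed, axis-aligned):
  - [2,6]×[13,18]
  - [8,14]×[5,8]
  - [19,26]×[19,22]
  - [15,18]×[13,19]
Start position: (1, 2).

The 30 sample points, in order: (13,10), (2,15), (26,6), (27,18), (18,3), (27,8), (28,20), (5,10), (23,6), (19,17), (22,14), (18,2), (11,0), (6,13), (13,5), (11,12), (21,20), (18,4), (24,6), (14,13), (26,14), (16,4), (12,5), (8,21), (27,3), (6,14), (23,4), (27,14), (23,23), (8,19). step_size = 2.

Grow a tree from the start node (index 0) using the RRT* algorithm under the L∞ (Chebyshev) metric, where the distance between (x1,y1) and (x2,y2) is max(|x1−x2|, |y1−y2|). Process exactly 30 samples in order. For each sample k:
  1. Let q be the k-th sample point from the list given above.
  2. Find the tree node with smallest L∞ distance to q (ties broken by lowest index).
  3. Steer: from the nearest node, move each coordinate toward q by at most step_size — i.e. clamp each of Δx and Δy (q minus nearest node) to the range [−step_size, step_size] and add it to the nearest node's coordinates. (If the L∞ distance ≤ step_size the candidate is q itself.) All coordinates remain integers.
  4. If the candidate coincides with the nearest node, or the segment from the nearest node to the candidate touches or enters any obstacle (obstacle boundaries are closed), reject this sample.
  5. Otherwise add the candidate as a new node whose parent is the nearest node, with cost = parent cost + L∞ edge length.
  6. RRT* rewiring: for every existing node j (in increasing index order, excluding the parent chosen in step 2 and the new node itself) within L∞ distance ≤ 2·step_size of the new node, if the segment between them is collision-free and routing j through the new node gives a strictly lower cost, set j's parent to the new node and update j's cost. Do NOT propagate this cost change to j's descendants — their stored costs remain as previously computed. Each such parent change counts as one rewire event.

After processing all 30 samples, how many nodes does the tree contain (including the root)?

Node count: 20

1. q=(13,10) nearest=0 d=12 new=(3,4) → add node 1 parent=0 cost=2
2. q=(2,15) nearest=1 d=11 new=(2,6) → add node 2 parent=1 cost=4
3. q=(26,6) nearest=1 d=23 new=(5,6) → add node 3 parent=1 cost=4
4. q=(27,18) nearest=3 d=22 new=(7,8) → add node 4 parent=3 cost=6
5. q=(18,3) nearest=4 d=11 new=(9,6) → blocked by [8,14]×[5,8], reject
6. q=(27,8) nearest=4 d=20 new=(9,8) → blocked by [8,14]×[5,8], reject
7. q=(28,20) nearest=4 d=21 new=(9,10) → add node 5 parent=4 cost=8
8. q=(5,10) nearest=4 d=2 new=(5,10) → add node 6 parent=4 cost=8
9. q=(23,6) nearest=5 d=14 new=(11,8) → blocked by [8,14]×[5,8], reject
10. q=(19,17) nearest=5 d=10 new=(11,12) → add node 7 parent=5 cost=10
11. q=(22,14) nearest=7 d=11 new=(13,14) → add node 8 parent=7 cost=12
12. q=(18,2) nearest=5 d=9 new=(11,8) → blocked by [8,14]×[5,8], reject
13. q=(11,0) nearest=3 d=6 new=(7,4) → add node 9 parent=3 cost=6
14. q=(6,13) nearest=5 d=3 new=(7,12) → add node 10 parent=5 cost=10
15. q=(13,5) nearest=5 d=5 new=(11,8) → blocked by [8,14]×[5,8], reject
16. q=(11,12) nearest=7 d=0 → coincident, reject
17. q=(21,20) nearest=8 d=8 new=(15,16) → blocked by [15,18]×[13,19], reject
18. q=(18,4) nearest=7 d=8 new=(13,10) → add node 11 parent=7 cost=12
19. q=(24,6) nearest=8 d=11 new=(15,12) → add node 12 parent=8 cost=14
20. q=(14,13) nearest=8 d=1 new=(14,13) → add node 13 parent=8 cost=13
21. q=(26,14) nearest=12 d=11 new=(17,14) → blocked by [15,18]×[13,19], reject
22. q=(16,4) nearest=11 d=6 new=(15,8) → add node 14 parent=11 cost=14
23. q=(12,5) nearest=14 d=3 new=(13,6) → blocked by [8,14]×[5,8], reject
24. q=(8,21) nearest=8 d=7 new=(11,16) → add node 15 parent=8 cost=14
25. q=(27,3) nearest=12 d=12 new=(17,10) → add node 16 parent=12 cost=16
26. q=(6,14) nearest=10 d=2 new=(6,14) → blocked by [2,6]×[13,18], reject
27. q=(23,4) nearest=16 d=6 new=(19,8) → add node 17 parent=16 cost=18
28. q=(27,14) nearest=17 d=8 new=(21,10) → add node 18 parent=17 cost=20
29. q=(23,23) nearest=8 d=10 new=(15,16) → blocked by [15,18]×[13,19], reject
30. q=(8,19) nearest=15 d=3 new=(9,18) → add node 19 parent=15 cost=16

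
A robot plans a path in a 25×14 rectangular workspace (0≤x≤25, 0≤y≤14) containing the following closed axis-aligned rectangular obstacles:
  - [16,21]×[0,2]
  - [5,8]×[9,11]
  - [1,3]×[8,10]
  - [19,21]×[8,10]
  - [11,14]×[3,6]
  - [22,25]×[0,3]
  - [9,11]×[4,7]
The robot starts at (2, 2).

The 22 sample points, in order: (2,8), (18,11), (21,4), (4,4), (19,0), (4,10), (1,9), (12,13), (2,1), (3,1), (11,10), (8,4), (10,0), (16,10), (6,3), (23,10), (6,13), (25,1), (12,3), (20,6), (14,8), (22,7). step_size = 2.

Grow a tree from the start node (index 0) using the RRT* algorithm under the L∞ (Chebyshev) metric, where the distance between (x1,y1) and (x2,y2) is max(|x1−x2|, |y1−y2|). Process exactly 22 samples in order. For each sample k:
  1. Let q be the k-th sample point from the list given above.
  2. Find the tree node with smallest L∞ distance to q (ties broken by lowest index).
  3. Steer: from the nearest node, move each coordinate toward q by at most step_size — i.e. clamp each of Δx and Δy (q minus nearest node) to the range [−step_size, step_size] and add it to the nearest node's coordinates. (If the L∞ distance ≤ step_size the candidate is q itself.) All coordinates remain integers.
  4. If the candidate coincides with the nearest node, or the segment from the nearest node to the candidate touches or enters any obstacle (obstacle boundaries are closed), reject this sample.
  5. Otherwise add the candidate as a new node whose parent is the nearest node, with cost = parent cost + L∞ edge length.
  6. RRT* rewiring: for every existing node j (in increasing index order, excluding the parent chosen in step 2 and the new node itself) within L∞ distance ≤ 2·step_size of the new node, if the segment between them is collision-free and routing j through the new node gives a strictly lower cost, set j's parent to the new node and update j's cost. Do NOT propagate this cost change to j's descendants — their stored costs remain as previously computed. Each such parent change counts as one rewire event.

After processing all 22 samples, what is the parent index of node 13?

Parent of node 13: 12

1. q=(2,8) nearest=0 d=6 new=(2,4) → add node 1 parent=0 cost=2
2. q=(18,11) nearest=0 d=16 new=(4,4) → add node 2 parent=0 cost=2
3. q=(21,4) nearest=2 d=17 new=(6,4) → add node 3 parent=2 cost=4
4. q=(4,4) nearest=2 d=0 → coincident, reject
5. q=(19,0) nearest=3 d=13 new=(8,2) → add node 4 parent=3 cost=6
6. q=(4,10) nearest=1 d=6 new=(4,6) → add node 5 parent=1 cost=4
7. q=(1,9) nearest=5 d=3 new=(2,8) → blocked by [1,3]×[8,10], reject
8. q=(12,13) nearest=5 d=8 new=(6,8) → add node 6 parent=5 cost=6
9. q=(2,1) nearest=0 d=1 new=(2,1) → add node 7 parent=0 cost=1
10. q=(3,1) nearest=0 d=1 new=(3,1) → add node 8 parent=0 cost=1
11. q=(11,10) nearest=6 d=5 new=(8,10) → blocked by [5,8]×[9,11], reject
12. q=(8,4) nearest=3 d=2 new=(8,4) → add node 9 parent=3 cost=6
13. q=(10,0) nearest=4 d=2 new=(10,0) → add node 10 parent=4 cost=8
14. q=(16,10) nearest=4 d=8 new=(10,4) → blocked by [9,11]×[4,7], reject
15. q=(6,3) nearest=3 d=1 new=(6,3) → add node 11 parent=3 cost=5
16. q=(23,10) nearest=10 d=13 new=(12,2) → add node 12 parent=10 cost=10
17. q=(6,13) nearest=6 d=5 new=(6,10) → blocked by [5,8]×[9,11], reject
18. q=(25,1) nearest=12 d=13 new=(14,1) → add node 13 parent=12 cost=12
19. q=(12,3) nearest=12 d=1 new=(12,3) → blocked by [11,14]×[3,6], reject
20. q=(20,6) nearest=13 d=6 new=(16,3) → add node 14 parent=13 cost=14
21. q=(14,8) nearest=14 d=5 new=(14,5) → blocked by [11,14]×[3,6], reject
22. q=(22,7) nearest=14 d=6 new=(18,5) → add node 15 parent=14 cost=16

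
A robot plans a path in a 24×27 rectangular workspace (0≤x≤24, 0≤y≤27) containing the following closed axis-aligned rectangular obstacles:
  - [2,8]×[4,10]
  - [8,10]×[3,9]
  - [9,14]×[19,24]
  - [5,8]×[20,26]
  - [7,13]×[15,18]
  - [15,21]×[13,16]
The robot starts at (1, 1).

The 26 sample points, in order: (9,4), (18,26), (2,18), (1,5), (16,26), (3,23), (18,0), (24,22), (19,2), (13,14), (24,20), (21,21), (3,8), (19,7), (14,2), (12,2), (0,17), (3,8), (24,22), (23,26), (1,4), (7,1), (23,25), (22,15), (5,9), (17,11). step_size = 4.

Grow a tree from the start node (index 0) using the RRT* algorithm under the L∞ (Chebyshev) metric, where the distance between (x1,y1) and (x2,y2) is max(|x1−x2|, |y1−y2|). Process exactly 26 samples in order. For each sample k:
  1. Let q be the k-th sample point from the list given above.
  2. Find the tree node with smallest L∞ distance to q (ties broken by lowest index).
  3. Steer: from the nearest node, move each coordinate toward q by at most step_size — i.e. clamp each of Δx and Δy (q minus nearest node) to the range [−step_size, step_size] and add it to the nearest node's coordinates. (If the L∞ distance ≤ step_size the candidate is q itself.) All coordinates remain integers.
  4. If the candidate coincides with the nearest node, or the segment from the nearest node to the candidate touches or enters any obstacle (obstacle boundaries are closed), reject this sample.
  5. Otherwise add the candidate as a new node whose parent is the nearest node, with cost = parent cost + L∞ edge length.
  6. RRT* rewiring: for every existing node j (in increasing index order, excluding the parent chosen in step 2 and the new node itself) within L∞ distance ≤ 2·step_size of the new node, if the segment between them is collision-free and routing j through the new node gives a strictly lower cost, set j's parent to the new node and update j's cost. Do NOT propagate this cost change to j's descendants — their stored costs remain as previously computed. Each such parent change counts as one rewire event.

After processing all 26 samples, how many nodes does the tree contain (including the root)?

1. q=(9,4) nearest=0 d=8 new=(5,4) → blocked by [2,8]×[4,10], reject
2. q=(18,26) nearest=0 d=25 new=(5,5) → blocked by [2,8]×[4,10], reject
3. q=(2,18) nearest=0 d=17 new=(2,5) → blocked by [2,8]×[4,10], reject
4. q=(1,5) nearest=0 d=4 new=(1,5) → add node 1 parent=0 cost=4
5. q=(16,26) nearest=1 d=21 new=(5,9) → blocked by [2,8]×[4,10], reject
6. q=(3,23) nearest=1 d=18 new=(3,9) → blocked by [2,8]×[4,10], reject
7. q=(18,0) nearest=0 d=17 new=(5,0) → add node 2 parent=0 cost=4
8. q=(24,22) nearest=2 d=22 new=(9,4) → blocked by [8,10]×[3,9], reject
9. q=(19,2) nearest=2 d=14 new=(9,2) → add node 3 parent=2 cost=8
10. q=(13,14) nearest=1 d=12 new=(5,9) → blocked by [2,8]×[4,10], reject
11. q=(24,20) nearest=3 d=18 new=(13,6) → blocked by [8,10]×[3,9], reject
12. q=(21,21) nearest=3 d=19 new=(13,6) → blocked by [8,10]×[3,9], reject
13. q=(3,8) nearest=1 d=3 new=(3,8) → blocked by [2,8]×[4,10], reject
14. q=(19,7) nearest=3 d=10 new=(13,6) → blocked by [8,10]×[3,9], reject
15. q=(14,2) nearest=3 d=5 new=(13,2) → add node 4 parent=3 cost=12
16. q=(12,2) nearest=4 d=1 new=(12,2) → add node 5 parent=4 cost=13
17. q=(0,17) nearest=1 d=12 new=(0,9) → add node 6 parent=1 cost=8
18. q=(3,8) nearest=1 d=3 new=(3,8) → blocked by [2,8]×[4,10], reject
19. q=(24,22) nearest=3 d=20 new=(13,6) → blocked by [8,10]×[3,9], reject
20. q=(23,26) nearest=1 d=22 new=(5,9) → blocked by [2,8]×[4,10], reject
21. q=(1,4) nearest=1 d=1 new=(1,4) → add node 7 parent=1 cost=5
22. q=(7,1) nearest=2 d=2 new=(7,1) → add node 8 parent=2 cost=6; rewire 5→8 (11<13)
23. q=(23,25) nearest=1 d=22 new=(5,9) → blocked by [2,8]×[4,10], reject
24. q=(22,15) nearest=3 d=13 new=(13,6) → blocked by [8,10]×[3,9], reject
25. q=(5,9) nearest=1 d=4 new=(5,9) → blocked by [2,8]×[4,10], reject
26. q=(17,11) nearest=3 d=9 new=(13,6) → blocked by [8,10]×[3,9], reject

Node count: 9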